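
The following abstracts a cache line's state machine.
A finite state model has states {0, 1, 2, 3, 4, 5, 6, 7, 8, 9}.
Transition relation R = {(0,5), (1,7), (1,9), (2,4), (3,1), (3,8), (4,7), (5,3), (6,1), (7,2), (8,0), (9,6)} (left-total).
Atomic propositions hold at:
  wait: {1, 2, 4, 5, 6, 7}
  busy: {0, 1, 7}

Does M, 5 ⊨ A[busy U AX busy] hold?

Sat(AX busy) = {s : every successor in {0, 1, 7}} = {4, 6, 8}
A[busy U AX busy]: least fixpoint, start Z0 = Sat(AX busy) = {4, 6, 8}, add states in Sat(busy) with every successor in Z. Already a fixed point.
Sat(A[busy U AX busy]) = {4, 6, 8}
5 ∉ Sat(A[busy U AX busy]) = {4, 6, 8}, so the formula does not hold at 5.

No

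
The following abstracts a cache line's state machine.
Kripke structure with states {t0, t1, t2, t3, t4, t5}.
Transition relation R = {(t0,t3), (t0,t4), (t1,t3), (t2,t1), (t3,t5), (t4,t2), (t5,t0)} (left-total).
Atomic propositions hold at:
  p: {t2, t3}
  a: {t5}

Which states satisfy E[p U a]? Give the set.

{t3, t5}

E[p U a]: least fixpoint, start Z0 = Sat(a) = {t5}, add states in Sat(p) with some successor in Z. Z1 = {t3, t5}; fixed.
Sat(E[p U a]) = {t3, t5}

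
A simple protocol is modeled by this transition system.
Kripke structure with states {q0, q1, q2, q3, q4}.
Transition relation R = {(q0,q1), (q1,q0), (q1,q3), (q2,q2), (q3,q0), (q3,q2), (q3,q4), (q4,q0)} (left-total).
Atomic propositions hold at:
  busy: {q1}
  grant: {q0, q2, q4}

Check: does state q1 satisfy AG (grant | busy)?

No

Sat(grant | busy) = {q0, q1, q2, q4}
AG (grant | busy): greatest fixpoint, start Z0 = {q0, q1, q2, q4}, keep only states in Sat with every successor in Z. Z1 = {q0, q2, q4}; Z2 = {q2, q4}; Z3 = {q2}; fixed.
Sat(AG (grant | busy)) = {q2}
q1 ∉ Sat(AG (grant | busy)) = {q2}, so the formula does not hold at q1.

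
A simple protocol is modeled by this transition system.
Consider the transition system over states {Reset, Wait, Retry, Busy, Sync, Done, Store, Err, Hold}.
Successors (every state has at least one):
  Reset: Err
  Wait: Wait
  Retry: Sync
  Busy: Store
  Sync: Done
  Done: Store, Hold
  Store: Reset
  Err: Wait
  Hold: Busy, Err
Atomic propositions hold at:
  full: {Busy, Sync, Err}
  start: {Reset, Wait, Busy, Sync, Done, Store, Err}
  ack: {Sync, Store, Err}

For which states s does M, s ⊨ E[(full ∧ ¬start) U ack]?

Sat(¬start) = {Retry, Hold}
Sat(full ∧ ¬start) = ∅
E[(full ∧ ¬start) U ack]: least fixpoint, start Z0 = Sat(ack) = {Sync, Store, Err}, add states in Sat(full ∧ ¬start) with some successor in Z. Already a fixed point.
Sat(E[(full ∧ ¬start) U ack]) = {Sync, Store, Err}

{Sync, Store, Err}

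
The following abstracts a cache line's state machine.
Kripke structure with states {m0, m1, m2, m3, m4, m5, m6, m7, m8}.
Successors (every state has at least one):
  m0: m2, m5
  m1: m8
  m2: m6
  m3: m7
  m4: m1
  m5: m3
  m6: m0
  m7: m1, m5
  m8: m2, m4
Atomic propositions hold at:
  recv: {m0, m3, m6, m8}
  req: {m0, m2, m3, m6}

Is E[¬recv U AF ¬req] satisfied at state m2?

No

Sat(¬recv) = {m1, m2, m4, m5, m7}
Sat(¬req) = {m1, m4, m5, m7, m8}
AF ¬req: least fixpoint, start Z0 = {m1, m4, m5, m7, m8}, add states with every successor in Z. Z1 = {m1, m3, m4, m5, m7, m8}; fixed.
Sat(AF ¬req) = {m1, m3, m4, m5, m7, m8}
E[¬recv U AF ¬req]: least fixpoint, start Z0 = Sat(AF ¬req) = {m1, m3, m4, m5, m7, m8}, add states in Sat(¬recv) with some successor in Z. Already a fixed point.
Sat(E[¬recv U AF ¬req]) = {m1, m3, m4, m5, m7, m8}
m2 ∉ Sat(E[¬recv U AF ¬req]) = {m1, m3, m4, m5, m7, m8}, so the formula does not hold at m2.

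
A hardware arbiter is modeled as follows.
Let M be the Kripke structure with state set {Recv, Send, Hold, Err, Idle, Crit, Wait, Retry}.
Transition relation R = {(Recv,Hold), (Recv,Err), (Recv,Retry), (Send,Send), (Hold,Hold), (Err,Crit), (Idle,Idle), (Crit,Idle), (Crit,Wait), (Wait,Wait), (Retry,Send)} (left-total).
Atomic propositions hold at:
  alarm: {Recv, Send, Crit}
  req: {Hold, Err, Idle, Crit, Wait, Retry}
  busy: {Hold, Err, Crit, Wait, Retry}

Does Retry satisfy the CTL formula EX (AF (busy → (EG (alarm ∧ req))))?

Sat(alarm ∧ req) = {Crit}
EG (alarm ∧ req): greatest fixpoint, start Z0 = {Crit}, keep only states in Sat with some successor in Z. Z1 = ∅; fixed.
Sat(EG (alarm ∧ req)) = ∅
Sat(busy → (EG (alarm ∧ req))) = {Recv, Send, Idle}
AF (busy → (EG (alarm ∧ req))): least fixpoint, start Z0 = {Recv, Send, Idle}, add states with every successor in Z. Z1 = {Recv, Send, Idle, Retry}; fixed.
Sat(AF (busy → (EG (alarm ∧ req)))) = {Recv, Send, Idle, Retry}
Sat(EX (AF (busy → (EG (alarm ∧ req))))) = {s : some successor in {Recv, Send, Idle, Retry}} = {Recv, Send, Idle, Crit, Retry}
Retry ∈ Sat(EX (AF (busy → (EG (alarm ∧ req))))) = {Recv, Send, Idle, Crit, Retry}, so the formula holds at Retry.

Yes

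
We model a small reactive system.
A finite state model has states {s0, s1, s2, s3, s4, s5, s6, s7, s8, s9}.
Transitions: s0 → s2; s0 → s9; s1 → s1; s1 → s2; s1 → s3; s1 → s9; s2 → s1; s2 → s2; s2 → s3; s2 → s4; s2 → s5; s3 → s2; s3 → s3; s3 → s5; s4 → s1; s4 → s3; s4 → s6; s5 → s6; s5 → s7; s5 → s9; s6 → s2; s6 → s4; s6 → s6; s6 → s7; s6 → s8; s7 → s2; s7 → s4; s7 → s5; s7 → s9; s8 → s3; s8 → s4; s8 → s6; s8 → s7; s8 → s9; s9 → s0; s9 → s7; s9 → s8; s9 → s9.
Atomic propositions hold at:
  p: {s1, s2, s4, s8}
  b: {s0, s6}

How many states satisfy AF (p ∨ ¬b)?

Sat(¬b) = {s1, s2, s3, s4, s5, s7, s8, s9}
Sat(p ∨ ¬b) = {s1, s2, s3, s4, s5, s7, s8, s9}
AF (p ∨ ¬b): least fixpoint, start Z0 = {s1, s2, s3, s4, s5, s7, s8, s9}, add states with every successor in Z. Z1 = {s0, s1, s2, s3, s4, s5, s7, s8, s9}; fixed.
Sat(AF (p ∨ ¬b)) = {s0, s1, s2, s3, s4, s5, s7, s8, s9}
|Sat(AF (p ∨ ¬b))| = |{s0, s1, s2, s3, s4, s5, s7, s8, s9}| = 9.

9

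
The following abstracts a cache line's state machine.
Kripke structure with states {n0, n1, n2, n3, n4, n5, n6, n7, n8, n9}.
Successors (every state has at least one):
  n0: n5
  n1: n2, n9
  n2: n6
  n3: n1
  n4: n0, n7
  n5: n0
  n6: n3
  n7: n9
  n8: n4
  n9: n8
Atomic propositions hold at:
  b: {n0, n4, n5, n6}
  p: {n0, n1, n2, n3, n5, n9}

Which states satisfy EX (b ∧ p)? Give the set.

{n0, n4, n5}

Sat(b ∧ p) = {n0, n5}
Sat(EX (b ∧ p)) = {s : some successor in {n0, n5}} = {n0, n4, n5}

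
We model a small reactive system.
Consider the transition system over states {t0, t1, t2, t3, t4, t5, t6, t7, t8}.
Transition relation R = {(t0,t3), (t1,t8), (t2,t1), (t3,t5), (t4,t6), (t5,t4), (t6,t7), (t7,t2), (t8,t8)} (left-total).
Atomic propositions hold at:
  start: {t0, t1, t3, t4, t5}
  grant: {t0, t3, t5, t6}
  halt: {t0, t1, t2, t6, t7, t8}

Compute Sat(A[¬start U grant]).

Sat(¬start) = {t2, t6, t7, t8}
A[¬start U grant]: least fixpoint, start Z0 = Sat(grant) = {t0, t3, t5, t6}, add states in Sat(¬start) with every successor in Z. Already a fixed point.
Sat(A[¬start U grant]) = {t0, t3, t5, t6}

{t0, t3, t5, t6}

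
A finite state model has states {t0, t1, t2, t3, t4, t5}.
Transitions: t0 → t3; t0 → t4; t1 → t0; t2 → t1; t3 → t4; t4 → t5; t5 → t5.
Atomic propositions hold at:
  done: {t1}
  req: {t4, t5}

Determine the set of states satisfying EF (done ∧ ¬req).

{t1, t2}

Sat(¬req) = {t0, t1, t2, t3}
Sat(done ∧ ¬req) = {t1}
EF (done ∧ ¬req): least fixpoint, start Z0 = {t1}, add states with some successor in Z. Z1 = {t1, t2}; fixed.
Sat(EF (done ∧ ¬req)) = {t1, t2}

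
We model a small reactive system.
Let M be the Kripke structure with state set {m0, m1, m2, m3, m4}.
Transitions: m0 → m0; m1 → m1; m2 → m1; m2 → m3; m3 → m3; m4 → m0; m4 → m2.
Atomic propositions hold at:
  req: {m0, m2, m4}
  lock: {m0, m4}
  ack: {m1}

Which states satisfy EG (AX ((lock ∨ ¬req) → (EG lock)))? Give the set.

Sat(¬req) = {m1, m3}
Sat(lock ∨ ¬req) = {m0, m1, m3, m4}
EG lock: greatest fixpoint, start Z0 = {m0, m4}, keep only states in Sat with some successor in Z. Already a fixed point.
Sat(EG lock) = {m0, m4}
Sat((lock ∨ ¬req) → (EG lock)) = {m0, m2, m4}
Sat(AX ((lock ∨ ¬req) → (EG lock))) = {s : every successor in {m0, m2, m4}} = {m0, m4}
EG (AX ((lock ∨ ¬req) → (EG lock))): greatest fixpoint, start Z0 = {m0, m4}, keep only states in Sat with some successor in Z. Already a fixed point.
Sat(EG (AX ((lock ∨ ¬req) → (EG lock)))) = {m0, m4}

{m0, m4}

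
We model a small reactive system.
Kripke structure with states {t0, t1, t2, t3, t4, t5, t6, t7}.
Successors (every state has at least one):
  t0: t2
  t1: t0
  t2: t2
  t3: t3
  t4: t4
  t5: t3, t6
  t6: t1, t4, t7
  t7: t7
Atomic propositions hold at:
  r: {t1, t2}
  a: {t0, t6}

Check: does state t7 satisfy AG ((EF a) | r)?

No

EF a: least fixpoint, start Z0 = {t0, t6}, add states with some successor in Z. Z1 = {t0, t1, t5, t6}; fixed.
Sat(EF a) = {t0, t1, t5, t6}
Sat((EF a) | r) = {t0, t1, t2, t5, t6}
AG ((EF a) | r): greatest fixpoint, start Z0 = {t0, t1, t2, t5, t6}, keep only states in Sat with every successor in Z. Z1 = {t0, t1, t2}; fixed.
Sat(AG ((EF a) | r)) = {t0, t1, t2}
t7 ∉ Sat(AG ((EF a) | r)) = {t0, t1, t2}, so the formula does not hold at t7.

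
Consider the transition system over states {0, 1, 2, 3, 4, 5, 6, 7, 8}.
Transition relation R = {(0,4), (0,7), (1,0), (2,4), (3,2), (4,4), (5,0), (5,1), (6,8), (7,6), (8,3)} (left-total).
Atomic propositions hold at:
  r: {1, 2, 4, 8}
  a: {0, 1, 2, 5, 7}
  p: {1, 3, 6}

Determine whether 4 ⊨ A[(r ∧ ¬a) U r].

Yes

Sat(¬a) = {3, 4, 6, 8}
Sat(r ∧ ¬a) = {4, 8}
A[(r ∧ ¬a) U r]: least fixpoint, start Z0 = Sat(r) = {1, 2, 4, 8}, add states in Sat(r ∧ ¬a) with every successor in Z. Already a fixed point.
Sat(A[(r ∧ ¬a) U r]) = {1, 2, 4, 8}
4 ∈ Sat(A[(r ∧ ¬a) U r]) = {1, 2, 4, 8}, so the formula holds at 4.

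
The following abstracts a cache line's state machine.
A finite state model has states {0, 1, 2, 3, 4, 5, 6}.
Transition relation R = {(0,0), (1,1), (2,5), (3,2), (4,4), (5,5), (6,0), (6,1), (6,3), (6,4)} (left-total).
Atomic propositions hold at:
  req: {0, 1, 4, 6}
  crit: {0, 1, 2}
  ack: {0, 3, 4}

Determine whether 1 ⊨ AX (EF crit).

EF crit: least fixpoint, start Z0 = {0, 1, 2}, add states with some successor in Z. Z1 = {0, 1, 2, 3, 6}; fixed.
Sat(EF crit) = {0, 1, 2, 3, 6}
Sat(AX (EF crit)) = {s : every successor in {0, 1, 2, 3, 6}} = {0, 1, 3}
1 ∈ Sat(AX (EF crit)) = {0, 1, 3}, so the formula holds at 1.

Yes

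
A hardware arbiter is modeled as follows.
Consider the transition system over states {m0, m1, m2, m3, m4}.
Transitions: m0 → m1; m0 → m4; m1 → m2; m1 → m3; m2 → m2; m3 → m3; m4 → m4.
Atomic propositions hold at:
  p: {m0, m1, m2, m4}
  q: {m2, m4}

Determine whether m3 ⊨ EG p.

No

EG p: greatest fixpoint, start Z0 = {m0, m1, m2, m4}, keep only states in Sat with some successor in Z. Already a fixed point.
Sat(EG p) = {m0, m1, m2, m4}
m3 ∉ Sat(EG p) = {m0, m1, m2, m4}, so the formula does not hold at m3.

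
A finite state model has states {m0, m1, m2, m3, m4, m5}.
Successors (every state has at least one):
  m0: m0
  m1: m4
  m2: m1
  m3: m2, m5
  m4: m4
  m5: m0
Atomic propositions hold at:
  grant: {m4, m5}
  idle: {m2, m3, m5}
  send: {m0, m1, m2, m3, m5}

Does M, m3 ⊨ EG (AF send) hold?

Yes

AF send: least fixpoint, start Z0 = {m0, m1, m2, m3, m5}, add states with every successor in Z. Already a fixed point.
Sat(AF send) = {m0, m1, m2, m3, m5}
EG (AF send): greatest fixpoint, start Z0 = {m0, m1, m2, m3, m5}, keep only states in Sat with some successor in Z. Z1 = {m0, m2, m3, m5}; Z2 = {m0, m3, m5}; fixed.
Sat(EG (AF send)) = {m0, m3, m5}
m3 ∈ Sat(EG (AF send)) = {m0, m3, m5}, so the formula holds at m3.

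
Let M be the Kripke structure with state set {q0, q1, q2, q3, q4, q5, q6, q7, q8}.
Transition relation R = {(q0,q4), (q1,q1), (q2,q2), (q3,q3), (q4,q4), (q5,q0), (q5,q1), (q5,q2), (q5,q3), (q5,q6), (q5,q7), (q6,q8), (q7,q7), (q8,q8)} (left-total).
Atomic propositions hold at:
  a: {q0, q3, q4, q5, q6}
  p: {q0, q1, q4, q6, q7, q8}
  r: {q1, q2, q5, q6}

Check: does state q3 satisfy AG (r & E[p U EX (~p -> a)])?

Sat(~p) = {q2, q3, q5}
Sat(~p -> a) = {q0, q1, q3, q4, q5, q6, q7, q8}
Sat(EX (~p -> a)) = {s : some successor in {q0, q1, q3, q4, q5, q6, q7, q8}} = {q0, q1, q3, q4, q5, q6, q7, q8}
E[p U EX (~p -> a)]: least fixpoint, start Z0 = Sat(EX (~p -> a)) = {q0, q1, q3, q4, q5, q6, q7, q8}, add states in Sat(p) with some successor in Z. Already a fixed point.
Sat(E[p U EX (~p -> a)]) = {q0, q1, q3, q4, q5, q6, q7, q8}
Sat(r & E[p U EX (~p -> a)]) = {q1, q5, q6}
AG (r & E[p U EX (~p -> a)]): greatest fixpoint, start Z0 = {q1, q5, q6}, keep only states in Sat with every successor in Z. Z1 = {q1}; fixed.
Sat(AG (r & E[p U EX (~p -> a)])) = {q1}
q3 ∉ Sat(AG (r & E[p U EX (~p -> a)])) = {q1}, so the formula does not hold at q3.

No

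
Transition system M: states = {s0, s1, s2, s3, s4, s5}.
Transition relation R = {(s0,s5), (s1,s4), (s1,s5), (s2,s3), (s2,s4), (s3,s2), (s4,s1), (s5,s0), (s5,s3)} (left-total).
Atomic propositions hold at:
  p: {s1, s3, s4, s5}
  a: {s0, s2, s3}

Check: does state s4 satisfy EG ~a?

Sat(~a) = {s1, s4, s5}
EG ~a: greatest fixpoint, start Z0 = {s1, s4, s5}, keep only states in Sat with some successor in Z. Z1 = {s1, s4}; fixed.
Sat(EG ~a) = {s1, s4}
s4 ∈ Sat(EG ~a) = {s1, s4}, so the formula holds at s4.

Yes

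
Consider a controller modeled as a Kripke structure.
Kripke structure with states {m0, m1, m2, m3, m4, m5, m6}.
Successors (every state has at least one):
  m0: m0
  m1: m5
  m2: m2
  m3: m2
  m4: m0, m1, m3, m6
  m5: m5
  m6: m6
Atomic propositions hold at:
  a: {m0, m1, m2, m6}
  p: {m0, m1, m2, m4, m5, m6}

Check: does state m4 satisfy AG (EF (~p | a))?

Sat(~p) = {m3}
Sat(~p | a) = {m0, m1, m2, m3, m6}
EF (~p | a): least fixpoint, start Z0 = {m0, m1, m2, m3, m6}, add states with some successor in Z. Z1 = {m0, m1, m2, m3, m4, m6}; fixed.
Sat(EF (~p | a)) = {m0, m1, m2, m3, m4, m6}
AG (EF (~p | a)): greatest fixpoint, start Z0 = {m0, m1, m2, m3, m4, m6}, keep only states in Sat with every successor in Z. Z1 = {m0, m2, m3, m4, m6}; Z2 = {m0, m2, m3, m6}; fixed.
Sat(AG (EF (~p | a))) = {m0, m2, m3, m6}
m4 ∉ Sat(AG (EF (~p | a))) = {m0, m2, m3, m6}, so the formula does not hold at m4.

No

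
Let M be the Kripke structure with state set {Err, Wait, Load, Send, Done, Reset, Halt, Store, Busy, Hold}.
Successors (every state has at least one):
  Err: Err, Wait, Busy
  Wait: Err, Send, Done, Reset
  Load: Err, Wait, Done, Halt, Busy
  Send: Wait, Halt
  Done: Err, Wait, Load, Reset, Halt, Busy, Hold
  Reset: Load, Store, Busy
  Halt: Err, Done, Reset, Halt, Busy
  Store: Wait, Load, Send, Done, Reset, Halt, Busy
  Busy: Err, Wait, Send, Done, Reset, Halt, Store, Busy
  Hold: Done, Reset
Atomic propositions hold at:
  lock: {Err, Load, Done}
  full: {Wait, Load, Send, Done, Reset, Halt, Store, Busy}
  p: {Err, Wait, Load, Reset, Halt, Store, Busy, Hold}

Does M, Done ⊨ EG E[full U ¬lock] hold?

Yes

Sat(¬lock) = {Wait, Send, Reset, Halt, Store, Busy, Hold}
E[full U ¬lock]: least fixpoint, start Z0 = Sat(¬lock) = {Wait, Send, Reset, Halt, Store, Busy, Hold}, add states in Sat(full) with some successor in Z. Z1 = {Wait, Load, Send, Done, Reset, Halt, Store, Busy, Hold}; fixed.
Sat(E[full U ¬lock]) = {Wait, Load, Send, Done, Reset, Halt, Store, Busy, Hold}
EG E[full U ¬lock]: greatest fixpoint, start Z0 = {Wait, Load, Send, Done, Reset, Halt, Store, Busy, Hold}, keep only states in Sat with some successor in Z. Already a fixed point.
Sat(EG E[full U ¬lock]) = {Wait, Load, Send, Done, Reset, Halt, Store, Busy, Hold}
Done ∈ Sat(EG E[full U ¬lock]) = {Wait, Load, Send, Done, Reset, Halt, Store, Busy, Hold}, so the formula holds at Done.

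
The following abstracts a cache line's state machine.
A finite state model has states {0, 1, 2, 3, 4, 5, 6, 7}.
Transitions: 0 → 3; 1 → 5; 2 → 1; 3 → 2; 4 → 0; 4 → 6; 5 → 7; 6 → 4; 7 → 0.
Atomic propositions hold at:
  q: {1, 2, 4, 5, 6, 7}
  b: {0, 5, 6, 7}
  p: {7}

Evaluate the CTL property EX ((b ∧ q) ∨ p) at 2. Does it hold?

No

Sat(b ∧ q) = {5, 6, 7}
Sat((b ∧ q) ∨ p) = {5, 6, 7}
Sat(EX ((b ∧ q) ∨ p)) = {s : some successor in {5, 6, 7}} = {1, 4, 5}
2 ∉ Sat(EX ((b ∧ q) ∨ p)) = {1, 4, 5}, so the formula does not hold at 2.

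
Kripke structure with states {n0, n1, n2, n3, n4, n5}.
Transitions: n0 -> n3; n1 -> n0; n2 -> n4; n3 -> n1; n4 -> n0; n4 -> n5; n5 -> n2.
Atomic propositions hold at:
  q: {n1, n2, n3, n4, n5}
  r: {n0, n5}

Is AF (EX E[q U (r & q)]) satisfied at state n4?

Sat(r & q) = {n5}
E[q U (r & q)]: least fixpoint, start Z0 = Sat((r & q)) = {n5}, add states in Sat(q) with some successor in Z. Z1 = {n4, n5}; Z2 = {n2, n4, n5}; fixed.
Sat(E[q U (r & q)]) = {n2, n4, n5}
Sat(EX E[q U (r & q)]) = {s : some successor in {n2, n4, n5}} = {n2, n4, n5}
AF (EX E[q U (r & q)]): least fixpoint, start Z0 = {n2, n4, n5}, add states with every successor in Z. Already a fixed point.
Sat(AF (EX E[q U (r & q)])) = {n2, n4, n5}
n4 ∈ Sat(AF (EX E[q U (r & q)])) = {n2, n4, n5}, so the formula holds at n4.

Yes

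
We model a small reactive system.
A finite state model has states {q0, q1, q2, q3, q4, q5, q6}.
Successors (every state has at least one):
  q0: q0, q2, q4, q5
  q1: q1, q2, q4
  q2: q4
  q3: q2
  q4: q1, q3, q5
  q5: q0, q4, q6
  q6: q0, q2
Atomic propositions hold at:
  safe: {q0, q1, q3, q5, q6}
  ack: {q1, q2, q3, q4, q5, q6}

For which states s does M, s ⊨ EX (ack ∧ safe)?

{q0, q1, q4, q5}

Sat(ack ∧ safe) = {q1, q3, q5, q6}
Sat(EX (ack ∧ safe)) = {s : some successor in {q1, q3, q5, q6}} = {q0, q1, q4, q5}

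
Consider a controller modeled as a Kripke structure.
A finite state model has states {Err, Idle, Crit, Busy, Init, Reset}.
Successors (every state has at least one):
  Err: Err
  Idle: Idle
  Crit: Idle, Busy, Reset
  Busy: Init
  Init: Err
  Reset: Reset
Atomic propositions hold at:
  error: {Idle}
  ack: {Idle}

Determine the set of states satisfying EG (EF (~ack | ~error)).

{Err, Crit, Busy, Init, Reset}

Sat(~ack) = {Err, Crit, Busy, Init, Reset}
Sat(~error) = {Err, Crit, Busy, Init, Reset}
Sat(~ack | ~error) = {Err, Crit, Busy, Init, Reset}
EF (~ack | ~error): least fixpoint, start Z0 = {Err, Crit, Busy, Init, Reset}, add states with some successor in Z. Already a fixed point.
Sat(EF (~ack | ~error)) = {Err, Crit, Busy, Init, Reset}
EG (EF (~ack | ~error)): greatest fixpoint, start Z0 = {Err, Crit, Busy, Init, Reset}, keep only states in Sat with some successor in Z. Already a fixed point.
Sat(EG (EF (~ack | ~error))) = {Err, Crit, Busy, Init, Reset}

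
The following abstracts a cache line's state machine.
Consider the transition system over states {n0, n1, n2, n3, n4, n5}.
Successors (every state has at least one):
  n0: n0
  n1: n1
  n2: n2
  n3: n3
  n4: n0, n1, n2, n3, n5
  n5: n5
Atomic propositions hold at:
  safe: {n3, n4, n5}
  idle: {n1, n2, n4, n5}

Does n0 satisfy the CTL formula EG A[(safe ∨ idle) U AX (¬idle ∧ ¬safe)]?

Sat(safe ∨ idle) = {n1, n2, n3, n4, n5}
Sat(¬idle) = {n0, n3}
Sat(¬safe) = {n0, n1, n2}
Sat(¬idle ∧ ¬safe) = {n0}
Sat(AX (¬idle ∧ ¬safe)) = {s : every successor in {n0}} = {n0}
A[(safe ∨ idle) U AX (¬idle ∧ ¬safe)]: least fixpoint, start Z0 = Sat(AX (¬idle ∧ ¬safe)) = {n0}, add states in Sat(safe ∨ idle) with every successor in Z. Already a fixed point.
Sat(A[(safe ∨ idle) U AX (¬idle ∧ ¬safe)]) = {n0}
EG A[(safe ∨ idle) U AX (¬idle ∧ ¬safe)]: greatest fixpoint, start Z0 = {n0}, keep only states in Sat with some successor in Z. Already a fixed point.
Sat(EG A[(safe ∨ idle) U AX (¬idle ∧ ¬safe)]) = {n0}
n0 ∈ Sat(EG A[(safe ∨ idle) U AX (¬idle ∧ ¬safe)]) = {n0}, so the formula holds at n0.

Yes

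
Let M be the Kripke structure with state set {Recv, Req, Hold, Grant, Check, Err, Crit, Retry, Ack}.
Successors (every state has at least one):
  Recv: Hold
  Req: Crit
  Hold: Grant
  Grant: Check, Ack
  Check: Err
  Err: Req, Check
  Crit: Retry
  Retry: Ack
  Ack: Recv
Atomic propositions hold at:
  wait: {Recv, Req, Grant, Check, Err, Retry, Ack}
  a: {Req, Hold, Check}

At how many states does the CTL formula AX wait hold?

Sat(AX wait) = {s : every successor in {Recv, Req, Grant, Check, Err, Retry, Ack}} = {Hold, Grant, Check, Err, Crit, Retry, Ack}
|Sat(AX wait)| = |{Hold, Grant, Check, Err, Crit, Retry, Ack}| = 7.

7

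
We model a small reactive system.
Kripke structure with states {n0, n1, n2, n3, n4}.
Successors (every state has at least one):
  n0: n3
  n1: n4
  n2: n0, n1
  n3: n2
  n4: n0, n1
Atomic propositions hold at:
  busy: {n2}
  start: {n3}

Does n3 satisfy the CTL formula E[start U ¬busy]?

Sat(¬busy) = {n0, n1, n3, n4}
E[start U ¬busy]: least fixpoint, start Z0 = Sat(¬busy) = {n0, n1, n3, n4}, add states in Sat(start) with some successor in Z. Already a fixed point.
Sat(E[start U ¬busy]) = {n0, n1, n3, n4}
n3 ∈ Sat(E[start U ¬busy]) = {n0, n1, n3, n4}, so the formula holds at n3.

Yes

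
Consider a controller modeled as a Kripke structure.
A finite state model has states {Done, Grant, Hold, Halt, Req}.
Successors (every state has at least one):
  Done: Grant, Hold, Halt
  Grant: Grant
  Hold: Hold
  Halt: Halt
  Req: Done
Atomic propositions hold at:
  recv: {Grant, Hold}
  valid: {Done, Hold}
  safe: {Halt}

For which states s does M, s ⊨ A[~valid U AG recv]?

Sat(~valid) = {Grant, Halt, Req}
AG recv: greatest fixpoint, start Z0 = {Grant, Hold}, keep only states in Sat with every successor in Z. Already a fixed point.
Sat(AG recv) = {Grant, Hold}
A[~valid U AG recv]: least fixpoint, start Z0 = Sat(AG recv) = {Grant, Hold}, add states in Sat(~valid) with every successor in Z. Already a fixed point.
Sat(A[~valid U AG recv]) = {Grant, Hold}

{Grant, Hold}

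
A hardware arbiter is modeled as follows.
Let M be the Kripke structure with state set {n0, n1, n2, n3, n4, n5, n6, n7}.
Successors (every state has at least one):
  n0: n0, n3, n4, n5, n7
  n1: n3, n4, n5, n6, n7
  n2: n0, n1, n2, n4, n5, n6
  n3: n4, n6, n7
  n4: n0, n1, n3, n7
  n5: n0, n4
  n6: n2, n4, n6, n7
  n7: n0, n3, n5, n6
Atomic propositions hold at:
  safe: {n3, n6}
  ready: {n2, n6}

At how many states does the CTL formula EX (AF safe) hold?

AF safe: least fixpoint, start Z0 = {n3, n6}, add states with every successor in Z. Already a fixed point.
Sat(AF safe) = {n3, n6}
Sat(EX (AF safe)) = {s : some successor in {n3, n6}} = {n0, n1, n2, n3, n4, n6, n7}
|Sat(EX (AF safe))| = |{n0, n1, n2, n3, n4, n6, n7}| = 7.

7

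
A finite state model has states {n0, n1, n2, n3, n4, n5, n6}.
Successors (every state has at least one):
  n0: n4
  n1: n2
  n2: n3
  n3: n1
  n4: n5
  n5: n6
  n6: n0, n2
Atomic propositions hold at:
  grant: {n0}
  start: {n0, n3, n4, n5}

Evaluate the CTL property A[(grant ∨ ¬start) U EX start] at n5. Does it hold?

Sat(¬start) = {n1, n2, n6}
Sat(grant ∨ ¬start) = {n0, n1, n2, n6}
Sat(EX start) = {s : some successor in {n0, n3, n4, n5}} = {n0, n2, n4, n6}
A[(grant ∨ ¬start) U EX start]: least fixpoint, start Z0 = Sat(EX start) = {n0, n2, n4, n6}, add states in Sat(grant ∨ ¬start) with every successor in Z. Z1 = {n0, n1, n2, n4, n6}; fixed.
Sat(A[(grant ∨ ¬start) U EX start]) = {n0, n1, n2, n4, n6}
n5 ∉ Sat(A[(grant ∨ ¬start) U EX start]) = {n0, n1, n2, n4, n6}, so the formula does not hold at n5.

No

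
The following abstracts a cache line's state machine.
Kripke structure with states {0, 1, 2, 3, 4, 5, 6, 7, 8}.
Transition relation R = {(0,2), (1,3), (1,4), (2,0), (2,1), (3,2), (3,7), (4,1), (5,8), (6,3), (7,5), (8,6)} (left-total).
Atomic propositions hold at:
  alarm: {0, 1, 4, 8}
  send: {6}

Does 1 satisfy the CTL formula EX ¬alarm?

Yes

Sat(¬alarm) = {2, 3, 5, 6, 7}
Sat(EX ¬alarm) = {s : some successor in {2, 3, 5, 6, 7}} = {0, 1, 3, 6, 7, 8}
1 ∈ Sat(EX ¬alarm) = {0, 1, 3, 6, 7, 8}, so the formula holds at 1.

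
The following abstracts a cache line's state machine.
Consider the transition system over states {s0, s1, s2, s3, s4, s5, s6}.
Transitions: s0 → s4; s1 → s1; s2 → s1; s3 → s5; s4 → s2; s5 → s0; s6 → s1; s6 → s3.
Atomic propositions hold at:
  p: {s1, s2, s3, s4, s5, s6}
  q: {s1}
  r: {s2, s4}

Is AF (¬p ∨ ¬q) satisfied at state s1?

No

Sat(¬p) = {s0}
Sat(¬q) = {s0, s2, s3, s4, s5, s6}
Sat(¬p ∨ ¬q) = {s0, s2, s3, s4, s5, s6}
AF (¬p ∨ ¬q): least fixpoint, start Z0 = {s0, s2, s3, s4, s5, s6}, add states with every successor in Z. Already a fixed point.
Sat(AF (¬p ∨ ¬q)) = {s0, s2, s3, s4, s5, s6}
s1 ∉ Sat(AF (¬p ∨ ¬q)) = {s0, s2, s3, s4, s5, s6}, so the formula does not hold at s1.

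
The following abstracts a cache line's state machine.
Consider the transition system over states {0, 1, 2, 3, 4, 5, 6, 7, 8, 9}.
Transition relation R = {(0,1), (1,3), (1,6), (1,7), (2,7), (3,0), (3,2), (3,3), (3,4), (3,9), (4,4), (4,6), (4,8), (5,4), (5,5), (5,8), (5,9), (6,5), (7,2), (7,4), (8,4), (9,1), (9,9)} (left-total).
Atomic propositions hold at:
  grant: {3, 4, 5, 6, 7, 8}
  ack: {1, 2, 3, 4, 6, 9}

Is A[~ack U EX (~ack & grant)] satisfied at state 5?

Yes

Sat(~ack) = {0, 5, 7, 8}
Sat(~ack & grant) = {5, 7, 8}
Sat(EX (~ack & grant)) = {s : some successor in {5, 7, 8}} = {1, 2, 4, 5, 6}
A[~ack U EX (~ack & grant)]: least fixpoint, start Z0 = Sat(EX (~ack & grant)) = {1, 2, 4, 5, 6}, add states in Sat(~ack) with every successor in Z. Z1 = {0, 1, 2, 4, 5, 6, 7, 8}; fixed.
Sat(A[~ack U EX (~ack & grant)]) = {0, 1, 2, 4, 5, 6, 7, 8}
5 ∈ Sat(A[~ack U EX (~ack & grant)]) = {0, 1, 2, 4, 5, 6, 7, 8}, so the formula holds at 5.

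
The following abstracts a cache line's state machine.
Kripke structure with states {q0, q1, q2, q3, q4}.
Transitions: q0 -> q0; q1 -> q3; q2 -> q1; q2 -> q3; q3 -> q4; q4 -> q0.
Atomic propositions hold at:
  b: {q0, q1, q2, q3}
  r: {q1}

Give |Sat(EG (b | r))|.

Sat(b | r) = {q0, q1, q2, q3}
EG (b | r): greatest fixpoint, start Z0 = {q0, q1, q2, q3}, keep only states in Sat with some successor in Z. Z1 = {q0, q1, q2}; Z2 = {q0, q2}; Z3 = {q0}; fixed.
Sat(EG (b | r)) = {q0}
|Sat(EG (b | r))| = |{q0}| = 1.

1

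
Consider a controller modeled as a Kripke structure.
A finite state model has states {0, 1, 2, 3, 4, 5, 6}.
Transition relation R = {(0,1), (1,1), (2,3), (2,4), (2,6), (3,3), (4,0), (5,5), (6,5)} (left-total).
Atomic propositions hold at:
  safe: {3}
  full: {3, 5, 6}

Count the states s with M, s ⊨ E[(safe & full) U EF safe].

Sat(safe & full) = {3}
EF safe: least fixpoint, start Z0 = {3}, add states with some successor in Z. Z1 = {2, 3}; fixed.
Sat(EF safe) = {2, 3}
E[(safe & full) U EF safe]: least fixpoint, start Z0 = Sat(EF safe) = {2, 3}, add states in Sat(safe & full) with some successor in Z. Already a fixed point.
Sat(E[(safe & full) U EF safe]) = {2, 3}
|Sat(E[(safe & full) U EF safe])| = |{2, 3}| = 2.

2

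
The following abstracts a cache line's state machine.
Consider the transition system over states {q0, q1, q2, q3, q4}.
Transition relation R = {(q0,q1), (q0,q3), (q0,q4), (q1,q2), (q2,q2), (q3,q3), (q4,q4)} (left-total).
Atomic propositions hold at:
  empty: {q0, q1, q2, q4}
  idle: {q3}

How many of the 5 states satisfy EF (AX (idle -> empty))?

Sat(idle -> empty) = {q0, q1, q2, q4}
Sat(AX (idle -> empty)) = {s : every successor in {q0, q1, q2, q4}} = {q1, q2, q4}
EF (AX (idle -> empty)): least fixpoint, start Z0 = {q1, q2, q4}, add states with some successor in Z. Z1 = {q0, q1, q2, q4}; fixed.
Sat(EF (AX (idle -> empty))) = {q0, q1, q2, q4}
|Sat(EF (AX (idle -> empty)))| = |{q0, q1, q2, q4}| = 4.

4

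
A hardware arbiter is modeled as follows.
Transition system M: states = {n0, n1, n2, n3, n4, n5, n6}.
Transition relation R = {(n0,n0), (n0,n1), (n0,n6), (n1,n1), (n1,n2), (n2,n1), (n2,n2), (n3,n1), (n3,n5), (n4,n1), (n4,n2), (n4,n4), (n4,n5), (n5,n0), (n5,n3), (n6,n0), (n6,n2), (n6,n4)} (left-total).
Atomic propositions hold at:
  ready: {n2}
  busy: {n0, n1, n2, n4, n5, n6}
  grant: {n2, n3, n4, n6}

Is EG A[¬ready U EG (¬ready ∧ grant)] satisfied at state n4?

Yes

Sat(¬ready) = {n0, n1, n3, n4, n5, n6}
Sat(¬ready ∧ grant) = {n3, n4, n6}
EG (¬ready ∧ grant): greatest fixpoint, start Z0 = {n3, n4, n6}, keep only states in Sat with some successor in Z. Z1 = {n4, n6}; fixed.
Sat(EG (¬ready ∧ grant)) = {n4, n6}
A[¬ready U EG (¬ready ∧ grant)]: least fixpoint, start Z0 = Sat(EG (¬ready ∧ grant)) = {n4, n6}, add states in Sat(¬ready) with every successor in Z. Already a fixed point.
Sat(A[¬ready U EG (¬ready ∧ grant)]) = {n4, n6}
EG A[¬ready U EG (¬ready ∧ grant)]: greatest fixpoint, start Z0 = {n4, n6}, keep only states in Sat with some successor in Z. Already a fixed point.
Sat(EG A[¬ready U EG (¬ready ∧ grant)]) = {n4, n6}
n4 ∈ Sat(EG A[¬ready U EG (¬ready ∧ grant)]) = {n4, n6}, so the formula holds at n4.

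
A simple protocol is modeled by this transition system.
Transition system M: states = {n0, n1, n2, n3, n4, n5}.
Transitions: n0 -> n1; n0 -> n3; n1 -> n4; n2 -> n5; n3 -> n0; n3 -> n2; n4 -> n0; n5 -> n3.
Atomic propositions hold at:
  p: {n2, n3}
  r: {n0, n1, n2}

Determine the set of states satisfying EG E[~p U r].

{n0, n1, n4}

Sat(~p) = {n0, n1, n4, n5}
E[~p U r]: least fixpoint, start Z0 = Sat(r) = {n0, n1, n2}, add states in Sat(~p) with some successor in Z. Z1 = {n0, n1, n2, n4}; fixed.
Sat(E[~p U r]) = {n0, n1, n2, n4}
EG E[~p U r]: greatest fixpoint, start Z0 = {n0, n1, n2, n4}, keep only states in Sat with some successor in Z. Z1 = {n0, n1, n4}; fixed.
Sat(EG E[~p U r]) = {n0, n1, n4}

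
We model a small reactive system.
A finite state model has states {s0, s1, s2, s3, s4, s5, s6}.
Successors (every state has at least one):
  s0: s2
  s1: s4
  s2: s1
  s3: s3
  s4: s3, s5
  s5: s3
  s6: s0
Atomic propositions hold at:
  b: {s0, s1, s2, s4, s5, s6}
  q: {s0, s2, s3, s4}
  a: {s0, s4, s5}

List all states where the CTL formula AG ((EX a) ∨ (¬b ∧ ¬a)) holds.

{s3}

Sat(EX a) = {s : some successor in {s0, s4, s5}} = {s1, s4, s6}
Sat(¬b) = {s3}
Sat(¬a) = {s1, s2, s3, s6}
Sat(¬b ∧ ¬a) = {s3}
Sat((EX a) ∨ (¬b ∧ ¬a)) = {s1, s3, s4, s6}
AG ((EX a) ∨ (¬b ∧ ¬a)): greatest fixpoint, start Z0 = {s1, s3, s4, s6}, keep only states in Sat with every successor in Z. Z1 = {s1, s3}; Z2 = {s3}; fixed.
Sat(AG ((EX a) ∨ (¬b ∧ ¬a))) = {s3}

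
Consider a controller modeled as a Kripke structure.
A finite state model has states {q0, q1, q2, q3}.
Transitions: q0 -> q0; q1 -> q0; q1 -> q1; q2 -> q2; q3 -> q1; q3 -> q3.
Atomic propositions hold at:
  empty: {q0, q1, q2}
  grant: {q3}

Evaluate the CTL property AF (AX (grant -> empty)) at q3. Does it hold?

No

Sat(grant -> empty) = {q0, q1, q2}
Sat(AX (grant -> empty)) = {s : every successor in {q0, q1, q2}} = {q0, q1, q2}
AF (AX (grant -> empty)): least fixpoint, start Z0 = {q0, q1, q2}, add states with every successor in Z. Already a fixed point.
Sat(AF (AX (grant -> empty))) = {q0, q1, q2}
q3 ∉ Sat(AF (AX (grant -> empty))) = {q0, q1, q2}, so the formula does not hold at q3.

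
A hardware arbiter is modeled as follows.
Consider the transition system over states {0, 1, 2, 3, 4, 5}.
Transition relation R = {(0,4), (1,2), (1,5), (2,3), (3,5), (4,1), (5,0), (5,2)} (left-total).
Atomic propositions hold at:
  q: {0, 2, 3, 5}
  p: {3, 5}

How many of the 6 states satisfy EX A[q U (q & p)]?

4

Sat(q & p) = {3, 5}
A[q U (q & p)]: least fixpoint, start Z0 = Sat((q & p)) = {3, 5}, add states in Sat(q) with every successor in Z. Z1 = {2, 3, 5}; fixed.
Sat(A[q U (q & p)]) = {2, 3, 5}
Sat(EX A[q U (q & p)]) = {s : some successor in {2, 3, 5}} = {1, 2, 3, 5}
|Sat(EX A[q U (q & p)])| = |{1, 2, 3, 5}| = 4.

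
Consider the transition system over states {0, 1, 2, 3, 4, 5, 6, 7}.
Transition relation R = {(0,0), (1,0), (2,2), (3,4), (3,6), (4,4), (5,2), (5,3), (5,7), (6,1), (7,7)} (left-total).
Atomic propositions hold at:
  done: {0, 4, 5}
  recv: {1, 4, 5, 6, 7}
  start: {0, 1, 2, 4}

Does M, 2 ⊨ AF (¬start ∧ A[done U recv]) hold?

Sat(¬start) = {3, 5, 6, 7}
A[done U recv]: least fixpoint, start Z0 = Sat(recv) = {1, 4, 5, 6, 7}, add states in Sat(done) with every successor in Z. Already a fixed point.
Sat(A[done U recv]) = {1, 4, 5, 6, 7}
Sat(¬start ∧ A[done U recv]) = {5, 6, 7}
AF (¬start ∧ A[done U recv]): least fixpoint, start Z0 = {5, 6, 7}, add states with every successor in Z. Already a fixed point.
Sat(AF (¬start ∧ A[done U recv])) = {5, 6, 7}
2 ∉ Sat(AF (¬start ∧ A[done U recv])) = {5, 6, 7}, so the formula does not hold at 2.

No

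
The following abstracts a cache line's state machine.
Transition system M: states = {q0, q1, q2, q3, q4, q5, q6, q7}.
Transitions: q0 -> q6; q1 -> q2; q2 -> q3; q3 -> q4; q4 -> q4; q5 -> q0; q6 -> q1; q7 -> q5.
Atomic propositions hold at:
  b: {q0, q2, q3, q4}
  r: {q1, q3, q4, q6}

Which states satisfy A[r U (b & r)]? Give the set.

Sat(b & r) = {q3, q4}
A[r U (b & r)]: least fixpoint, start Z0 = Sat((b & r)) = {q3, q4}, add states in Sat(r) with every successor in Z. Already a fixed point.
Sat(A[r U (b & r)]) = {q3, q4}

{q3, q4}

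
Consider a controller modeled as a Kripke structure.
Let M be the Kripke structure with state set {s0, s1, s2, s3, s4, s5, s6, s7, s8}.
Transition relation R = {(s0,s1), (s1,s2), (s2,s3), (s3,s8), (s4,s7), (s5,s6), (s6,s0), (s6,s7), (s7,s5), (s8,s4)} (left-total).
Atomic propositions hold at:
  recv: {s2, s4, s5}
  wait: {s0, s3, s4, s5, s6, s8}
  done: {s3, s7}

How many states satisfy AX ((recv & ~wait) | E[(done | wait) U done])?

Sat(~wait) = {s1, s2, s7}
Sat(recv & ~wait) = {s2}
Sat(done | wait) = {s0, s3, s4, s5, s6, s7, s8}
E[(done | wait) U done]: least fixpoint, start Z0 = Sat(done) = {s3, s7}, add states in Sat(done | wait) with some successor in Z. Z1 = {s3, s4, s6, s7}; Z2 = {s3, s4, s5, s6, s7, s8}; fixed.
Sat(E[(done | wait) U done]) = {s3, s4, s5, s6, s7, s8}
Sat((recv & ~wait) | E[(done | wait) U done]) = {s2, s3, s4, s5, s6, s7, s8}
Sat(AX ((recv & ~wait) | E[(done | wait) U done])) = {s : every successor in {s2, s3, s4, s5, s6, s7, s8}} = {s1, s2, s3, s4, s5, s7, s8}
|Sat(AX ((recv & ~wait) | E[(done | wait) U done]))| = |{s1, s2, s3, s4, s5, s7, s8}| = 7.

7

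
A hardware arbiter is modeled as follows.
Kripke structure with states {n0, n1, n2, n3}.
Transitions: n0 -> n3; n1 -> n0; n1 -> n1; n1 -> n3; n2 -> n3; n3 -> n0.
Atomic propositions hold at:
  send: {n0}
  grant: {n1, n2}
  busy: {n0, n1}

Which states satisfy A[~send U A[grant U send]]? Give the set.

Sat(~send) = {n1, n2, n3}
A[grant U send]: least fixpoint, start Z0 = Sat(send) = {n0}, add states in Sat(grant) with every successor in Z. Already a fixed point.
Sat(A[grant U send]) = {n0}
A[~send U A[grant U send]]: least fixpoint, start Z0 = Sat(A[grant U send]) = {n0}, add states in Sat(~send) with every successor in Z. Z1 = {n0, n3}; Z2 = {n0, n2, n3}; fixed.
Sat(A[~send U A[grant U send]]) = {n0, n2, n3}

{n0, n2, n3}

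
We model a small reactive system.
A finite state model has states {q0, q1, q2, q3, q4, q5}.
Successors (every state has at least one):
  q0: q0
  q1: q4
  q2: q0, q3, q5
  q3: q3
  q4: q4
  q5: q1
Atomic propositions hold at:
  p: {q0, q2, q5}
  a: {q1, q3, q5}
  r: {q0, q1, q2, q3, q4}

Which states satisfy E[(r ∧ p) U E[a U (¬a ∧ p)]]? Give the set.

Sat(r ∧ p) = {q0, q2}
Sat(¬a) = {q0, q2, q4}
Sat(¬a ∧ p) = {q0, q2}
E[a U (¬a ∧ p)]: least fixpoint, start Z0 = Sat((¬a ∧ p)) = {q0, q2}, add states in Sat(a) with some successor in Z. Already a fixed point.
Sat(E[a U (¬a ∧ p)]) = {q0, q2}
E[(r ∧ p) U E[a U (¬a ∧ p)]]: least fixpoint, start Z0 = Sat(E[a U (¬a ∧ p)]) = {q0, q2}, add states in Sat(r ∧ p) with some successor in Z. Already a fixed point.
Sat(E[(r ∧ p) U E[a U (¬a ∧ p)]]) = {q0, q2}

{q0, q2}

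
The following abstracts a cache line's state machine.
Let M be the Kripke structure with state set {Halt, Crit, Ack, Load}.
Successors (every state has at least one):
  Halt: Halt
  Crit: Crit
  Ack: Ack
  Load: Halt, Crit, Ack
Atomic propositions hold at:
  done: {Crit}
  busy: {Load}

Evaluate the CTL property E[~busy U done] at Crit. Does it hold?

Yes

Sat(~busy) = {Halt, Crit, Ack}
E[~busy U done]: least fixpoint, start Z0 = Sat(done) = {Crit}, add states in Sat(~busy) with some successor in Z. Already a fixed point.
Sat(E[~busy U done]) = {Crit}
Crit ∈ Sat(E[~busy U done]) = {Crit}, so the formula holds at Crit.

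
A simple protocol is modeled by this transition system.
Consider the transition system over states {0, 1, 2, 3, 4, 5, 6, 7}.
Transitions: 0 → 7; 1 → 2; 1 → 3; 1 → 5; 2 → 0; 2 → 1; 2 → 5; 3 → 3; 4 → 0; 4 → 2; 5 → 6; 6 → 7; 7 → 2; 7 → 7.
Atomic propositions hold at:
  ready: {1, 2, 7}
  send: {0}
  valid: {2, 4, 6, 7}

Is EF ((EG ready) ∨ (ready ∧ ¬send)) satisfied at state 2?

Yes

EG ready: greatest fixpoint, start Z0 = {1, 2, 7}, keep only states in Sat with some successor in Z. Already a fixed point.
Sat(EG ready) = {1, 2, 7}
Sat(¬send) = {1, 2, 3, 4, 5, 6, 7}
Sat(ready ∧ ¬send) = {1, 2, 7}
Sat((EG ready) ∨ (ready ∧ ¬send)) = {1, 2, 7}
EF ((EG ready) ∨ (ready ∧ ¬send)): least fixpoint, start Z0 = {1, 2, 7}, add states with some successor in Z. Z1 = {0, 1, 2, 4, 6, 7}; Z2 = {0, 1, 2, 4, 5, 6, 7}; fixed.
Sat(EF ((EG ready) ∨ (ready ∧ ¬send))) = {0, 1, 2, 4, 5, 6, 7}
2 ∈ Sat(EF ((EG ready) ∨ (ready ∧ ¬send))) = {0, 1, 2, 4, 5, 6, 7}, so the formula holds at 2.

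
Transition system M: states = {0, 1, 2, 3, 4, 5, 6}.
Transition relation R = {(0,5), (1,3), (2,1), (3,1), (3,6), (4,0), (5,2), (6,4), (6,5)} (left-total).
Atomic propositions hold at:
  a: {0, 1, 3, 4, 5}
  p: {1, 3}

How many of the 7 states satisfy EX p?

3

Sat(EX p) = {s : some successor in {1, 3}} = {1, 2, 3}
|Sat(EX p)| = |{1, 2, 3}| = 3.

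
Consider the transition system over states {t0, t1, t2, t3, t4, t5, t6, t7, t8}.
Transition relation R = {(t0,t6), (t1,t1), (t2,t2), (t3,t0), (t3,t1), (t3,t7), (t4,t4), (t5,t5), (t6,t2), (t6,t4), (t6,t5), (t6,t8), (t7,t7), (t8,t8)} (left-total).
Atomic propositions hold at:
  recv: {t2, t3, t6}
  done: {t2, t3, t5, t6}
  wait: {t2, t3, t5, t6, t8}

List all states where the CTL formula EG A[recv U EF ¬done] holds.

Sat(¬done) = {t0, t1, t4, t7, t8}
EF ¬done: least fixpoint, start Z0 = {t0, t1, t4, t7, t8}, add states with some successor in Z. Z1 = {t0, t1, t3, t4, t6, t7, t8}; fixed.
Sat(EF ¬done) = {t0, t1, t3, t4, t6, t7, t8}
A[recv U EF ¬done]: least fixpoint, start Z0 = Sat(EF ¬done) = {t0, t1, t3, t4, t6, t7, t8}, add states in Sat(recv) with every successor in Z. Already a fixed point.
Sat(A[recv U EF ¬done]) = {t0, t1, t3, t4, t6, t7, t8}
EG A[recv U EF ¬done]: greatest fixpoint, start Z0 = {t0, t1, t3, t4, t6, t7, t8}, keep only states in Sat with some successor in Z. Already a fixed point.
Sat(EG A[recv U EF ¬done]) = {t0, t1, t3, t4, t6, t7, t8}

{t0, t1, t3, t4, t6, t7, t8}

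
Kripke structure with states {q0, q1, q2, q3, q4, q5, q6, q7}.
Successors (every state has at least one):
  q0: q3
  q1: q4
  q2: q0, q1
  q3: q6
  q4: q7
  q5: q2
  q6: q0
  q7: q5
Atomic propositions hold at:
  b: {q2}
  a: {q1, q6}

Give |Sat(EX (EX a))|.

Sat(EX a) = {s : some successor in {q1, q6}} = {q2, q3}
Sat(EX (EX a)) = {s : some successor in {q2, q3}} = {q0, q5}
|Sat(EX (EX a))| = |{q0, q5}| = 2.

2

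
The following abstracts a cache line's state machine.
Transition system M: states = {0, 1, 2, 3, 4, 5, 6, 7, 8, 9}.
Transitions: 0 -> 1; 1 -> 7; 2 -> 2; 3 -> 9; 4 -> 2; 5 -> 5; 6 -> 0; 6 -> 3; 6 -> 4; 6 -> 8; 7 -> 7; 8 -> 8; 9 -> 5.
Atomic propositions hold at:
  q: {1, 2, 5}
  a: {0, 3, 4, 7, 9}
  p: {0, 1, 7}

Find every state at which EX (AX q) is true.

Sat(AX q) = {s : every successor in {1, 2, 5}} = {0, 2, 4, 5, 9}
Sat(EX (AX q)) = {s : some successor in {0, 2, 4, 5, 9}} = {2, 3, 4, 5, 6, 9}

{2, 3, 4, 5, 6, 9}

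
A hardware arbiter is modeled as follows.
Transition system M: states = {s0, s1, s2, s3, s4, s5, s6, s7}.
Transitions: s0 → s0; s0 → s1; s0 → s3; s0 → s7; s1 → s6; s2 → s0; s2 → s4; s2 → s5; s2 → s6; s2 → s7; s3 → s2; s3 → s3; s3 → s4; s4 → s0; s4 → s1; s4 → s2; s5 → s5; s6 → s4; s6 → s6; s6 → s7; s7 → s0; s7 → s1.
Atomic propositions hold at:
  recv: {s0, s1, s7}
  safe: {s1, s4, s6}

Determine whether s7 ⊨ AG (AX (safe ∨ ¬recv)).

Sat(¬recv) = {s2, s3, s4, s5, s6}
Sat(safe ∨ ¬recv) = {s1, s2, s3, s4, s5, s6}
Sat(AX (safe ∨ ¬recv)) = {s : every successor in {s1, s2, s3, s4, s5, s6}} = {s1, s3, s5}
AG (AX (safe ∨ ¬recv)): greatest fixpoint, start Z0 = {s1, s3, s5}, keep only states in Sat with every successor in Z. Z1 = {s5}; fixed.
Sat(AG (AX (safe ∨ ¬recv))) = {s5}
s7 ∉ Sat(AG (AX (safe ∨ ¬recv))) = {s5}, so the formula does not hold at s7.

No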